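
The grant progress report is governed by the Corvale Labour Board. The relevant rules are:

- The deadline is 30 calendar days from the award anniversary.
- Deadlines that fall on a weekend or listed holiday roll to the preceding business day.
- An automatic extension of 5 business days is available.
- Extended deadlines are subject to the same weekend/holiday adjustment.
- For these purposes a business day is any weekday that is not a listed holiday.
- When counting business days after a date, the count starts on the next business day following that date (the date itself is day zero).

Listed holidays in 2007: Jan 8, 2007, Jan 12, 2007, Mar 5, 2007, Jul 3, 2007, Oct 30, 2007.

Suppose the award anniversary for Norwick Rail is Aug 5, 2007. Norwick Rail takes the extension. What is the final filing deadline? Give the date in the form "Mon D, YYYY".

From Aug 5, 2007, 30 calendar days later is Sep 4, 2007.
Sep 4, 2007 falls on a Tuesday, which is a business day, so no adjustment is needed.
Applying the 5-business-day extension: 5 business days after Sep 4, 2007 is Sep 11, 2007.
Sep 11, 2007 is a Tuesday and not a listed holiday, so it stands.
The final due date is Sep 11, 2007.

Sep 11, 2007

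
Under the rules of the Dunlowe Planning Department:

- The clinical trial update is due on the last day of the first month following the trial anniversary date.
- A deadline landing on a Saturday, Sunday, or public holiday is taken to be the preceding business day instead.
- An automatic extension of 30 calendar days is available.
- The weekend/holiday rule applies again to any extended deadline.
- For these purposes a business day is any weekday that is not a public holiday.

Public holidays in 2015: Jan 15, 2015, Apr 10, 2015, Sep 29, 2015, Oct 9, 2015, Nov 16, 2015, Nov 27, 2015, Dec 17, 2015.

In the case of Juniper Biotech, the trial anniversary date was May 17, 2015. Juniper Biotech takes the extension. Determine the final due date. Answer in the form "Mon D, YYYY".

1 month after May 17, 2015 falls in June 2015; the last day of that month is Jun 30, 2015.
Since Jun 30, 2015 is a Tuesday and not a holiday, the date is unchanged.
The 30-calendar-day extension moves the deadline from Jun 30, 2015 to Jul 30, 2015.
Since Jul 30, 2015 is a Thursday and not a holiday, the date is unchanged.
The final due date is Jul 30, 2015.

Jul 30, 2015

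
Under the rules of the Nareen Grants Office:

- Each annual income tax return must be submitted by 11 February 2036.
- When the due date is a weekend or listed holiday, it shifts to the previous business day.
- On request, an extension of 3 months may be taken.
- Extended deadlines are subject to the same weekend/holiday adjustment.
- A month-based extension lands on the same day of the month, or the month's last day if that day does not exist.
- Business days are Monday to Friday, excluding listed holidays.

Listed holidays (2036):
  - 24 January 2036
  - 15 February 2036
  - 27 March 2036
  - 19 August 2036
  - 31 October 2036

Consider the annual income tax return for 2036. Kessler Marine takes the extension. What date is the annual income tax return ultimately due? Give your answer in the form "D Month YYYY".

9 May 2036

Start from the fixed due date, 11 February 2036.
Since 11 February 2036 is a Monday and not a holiday, the date is unchanged.
Applying the 3 months extension: 3 months after 11 February 2036 is 11 May 2036.
11 May 2036 falls on a Sunday. Rolling to the preceding business day gives 9 May 2036, a Friday.
The final due date is 9 May 2036.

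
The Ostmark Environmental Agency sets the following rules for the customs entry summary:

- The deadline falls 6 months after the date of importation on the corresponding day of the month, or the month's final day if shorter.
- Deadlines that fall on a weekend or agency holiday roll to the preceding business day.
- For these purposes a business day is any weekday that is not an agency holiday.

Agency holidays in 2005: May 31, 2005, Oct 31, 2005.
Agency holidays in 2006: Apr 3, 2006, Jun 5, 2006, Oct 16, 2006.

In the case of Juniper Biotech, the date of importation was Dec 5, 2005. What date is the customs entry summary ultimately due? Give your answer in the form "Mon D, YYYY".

Jun 2, 2006

6 months from Dec 5, 2005 is Jun 5, 2006.
Because Jun 5, 2006 is a listed holiday, the deadline becomes Jun 2, 2006 (Friday).
Deadline: Jun 2, 2006.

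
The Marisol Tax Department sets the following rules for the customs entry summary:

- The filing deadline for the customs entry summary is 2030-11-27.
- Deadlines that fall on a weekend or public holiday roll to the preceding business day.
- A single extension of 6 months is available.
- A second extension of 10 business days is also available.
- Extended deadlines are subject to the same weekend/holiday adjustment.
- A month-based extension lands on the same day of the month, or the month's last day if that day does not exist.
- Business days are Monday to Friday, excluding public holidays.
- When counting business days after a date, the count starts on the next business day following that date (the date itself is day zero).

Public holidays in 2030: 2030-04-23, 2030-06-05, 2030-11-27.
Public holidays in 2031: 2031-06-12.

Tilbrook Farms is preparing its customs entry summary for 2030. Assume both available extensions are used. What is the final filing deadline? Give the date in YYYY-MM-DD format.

2031-06-09

The statutory due date is 2030-11-27.
2030-11-27 falls on a listed holiday. Rolling to the preceding business day gives 2030-11-26, a Tuesday.
Applying the 6 months extension: 6 months after 2030-11-26 is 2031-05-26.
2031-05-26 is a Monday and not a listed holiday, so it stands.
Counting 10 further business days from 2031-05-26 reaches 2031-06-09.
Since 2031-06-09 is a Monday and not a holiday, the date is unchanged.
Deadline: 2031-06-09.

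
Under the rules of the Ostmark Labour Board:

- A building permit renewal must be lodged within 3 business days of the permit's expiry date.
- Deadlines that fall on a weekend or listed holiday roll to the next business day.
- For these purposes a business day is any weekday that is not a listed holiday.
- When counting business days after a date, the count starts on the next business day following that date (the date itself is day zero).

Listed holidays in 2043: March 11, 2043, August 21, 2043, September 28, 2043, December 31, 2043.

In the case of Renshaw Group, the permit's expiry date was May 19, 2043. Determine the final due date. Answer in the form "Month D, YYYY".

May 22, 2043

3 business days after May 19, 2043, excluding weekends and holidays, is May 22, 2043.
May 22, 2043 is a Friday and not a listed holiday, so it stands.
So the filing is due May 22, 2043.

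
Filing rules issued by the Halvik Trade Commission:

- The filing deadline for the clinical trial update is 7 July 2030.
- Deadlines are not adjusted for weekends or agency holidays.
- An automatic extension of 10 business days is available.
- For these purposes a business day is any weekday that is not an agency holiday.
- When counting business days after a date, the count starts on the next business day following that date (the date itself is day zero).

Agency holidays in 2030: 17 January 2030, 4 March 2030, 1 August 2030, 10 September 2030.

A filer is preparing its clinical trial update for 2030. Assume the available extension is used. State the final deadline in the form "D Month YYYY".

19 July 2030

Start from the fixed due date, 7 July 2030.
7 July 2030 falls on a Sunday. The rules make no weekend/holiday allowance, so it remains 7 July 2030.
Applying the 10-business-day extension: 10 business days after 7 July 2030 is 19 July 2030.
19 July 2030 is a Friday; no weekend or holiday adjustment applies.
Final deadline: 19 July 2030.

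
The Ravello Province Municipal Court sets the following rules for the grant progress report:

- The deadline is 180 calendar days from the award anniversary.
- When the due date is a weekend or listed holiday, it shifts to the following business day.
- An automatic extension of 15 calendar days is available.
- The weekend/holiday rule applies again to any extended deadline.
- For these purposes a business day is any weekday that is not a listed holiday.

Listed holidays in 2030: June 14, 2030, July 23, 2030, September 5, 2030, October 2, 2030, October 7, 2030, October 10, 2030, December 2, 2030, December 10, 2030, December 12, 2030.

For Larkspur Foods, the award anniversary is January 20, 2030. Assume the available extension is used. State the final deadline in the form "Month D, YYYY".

180 calendar days after January 20, 2030 is July 19, 2030.
July 19, 2030 falls on a Friday, which is a business day, so no adjustment is needed.
The 15-calendar-day extension moves the deadline from July 19, 2030 to August 3, 2030.
August 3, 2030 is a Saturday; the next business day is August 5, 2030 (Monday).
Final deadline: August 5, 2030.

August 5, 2030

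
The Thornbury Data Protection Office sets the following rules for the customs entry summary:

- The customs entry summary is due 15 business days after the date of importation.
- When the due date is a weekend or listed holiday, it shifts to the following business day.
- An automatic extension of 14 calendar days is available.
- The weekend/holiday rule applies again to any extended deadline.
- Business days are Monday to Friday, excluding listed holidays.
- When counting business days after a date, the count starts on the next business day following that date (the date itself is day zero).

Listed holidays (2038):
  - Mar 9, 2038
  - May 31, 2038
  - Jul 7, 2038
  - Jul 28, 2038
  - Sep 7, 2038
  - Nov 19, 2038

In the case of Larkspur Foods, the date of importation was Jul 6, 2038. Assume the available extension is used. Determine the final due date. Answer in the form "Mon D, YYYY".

Aug 12, 2038

Counting 15 business days after Jul 6, 2038 (skipping weekends and listed holidays) reaches Jul 29, 2038.
Jul 29, 2038 (Thursday) is already a business day.
Add the 14 calendar-day extension to Jul 29, 2038: Aug 12, 2038.
Aug 12, 2038 falls on a Thursday, which is a business day, so no adjustment is needed.
Deadline: Aug 12, 2038.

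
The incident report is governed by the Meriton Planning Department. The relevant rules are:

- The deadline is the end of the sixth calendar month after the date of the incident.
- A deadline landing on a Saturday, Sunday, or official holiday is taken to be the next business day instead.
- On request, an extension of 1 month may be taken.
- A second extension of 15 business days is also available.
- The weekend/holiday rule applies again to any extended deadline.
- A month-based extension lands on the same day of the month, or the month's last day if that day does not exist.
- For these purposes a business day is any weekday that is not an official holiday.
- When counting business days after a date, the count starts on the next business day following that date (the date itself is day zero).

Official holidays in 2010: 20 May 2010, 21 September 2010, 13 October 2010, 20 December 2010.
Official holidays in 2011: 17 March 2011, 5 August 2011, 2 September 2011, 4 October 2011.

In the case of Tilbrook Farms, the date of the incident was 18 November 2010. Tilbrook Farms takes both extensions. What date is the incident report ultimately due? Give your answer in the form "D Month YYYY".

21 July 2011

6 months after 18 November 2010 is May 2011; that month ends on 31 May 2011.
Since 31 May 2011 is a Tuesday and not a holiday, the date is unchanged.
The 1 month extension carries 31 May 2011 to 30 June 2011 (day 31 does not exist in June, so the month's last day is used).
30 June 2011 falls on a Thursday, which is a business day, so no adjustment is needed.
The 15-business-day extension runs from 30 June 2011 to 21 July 2011.
21 July 2011 falls on a Thursday, which is a business day, so no adjustment is needed.
So the filing is due 21 July 2011.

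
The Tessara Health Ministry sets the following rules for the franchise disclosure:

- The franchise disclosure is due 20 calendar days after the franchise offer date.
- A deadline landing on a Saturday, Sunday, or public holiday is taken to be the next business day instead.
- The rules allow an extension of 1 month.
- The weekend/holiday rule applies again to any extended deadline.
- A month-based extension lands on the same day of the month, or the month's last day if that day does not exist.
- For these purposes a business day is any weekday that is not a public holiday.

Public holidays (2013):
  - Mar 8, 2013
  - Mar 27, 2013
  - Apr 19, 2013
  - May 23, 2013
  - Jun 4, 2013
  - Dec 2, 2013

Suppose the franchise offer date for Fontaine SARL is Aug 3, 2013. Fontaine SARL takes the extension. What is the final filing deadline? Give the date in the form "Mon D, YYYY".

Adding 20 calendar days to Aug 3, 2013 gives Aug 23, 2013.
Since Aug 23, 2013 is a Friday and not a holiday, the date is unchanged.
Add 1 month to Aug 23, 2013: Sep 23, 2013.
Sep 23, 2013 falls on a Monday, which is a business day, so no adjustment is needed.
The final due date is Sep 23, 2013.

Sep 23, 2013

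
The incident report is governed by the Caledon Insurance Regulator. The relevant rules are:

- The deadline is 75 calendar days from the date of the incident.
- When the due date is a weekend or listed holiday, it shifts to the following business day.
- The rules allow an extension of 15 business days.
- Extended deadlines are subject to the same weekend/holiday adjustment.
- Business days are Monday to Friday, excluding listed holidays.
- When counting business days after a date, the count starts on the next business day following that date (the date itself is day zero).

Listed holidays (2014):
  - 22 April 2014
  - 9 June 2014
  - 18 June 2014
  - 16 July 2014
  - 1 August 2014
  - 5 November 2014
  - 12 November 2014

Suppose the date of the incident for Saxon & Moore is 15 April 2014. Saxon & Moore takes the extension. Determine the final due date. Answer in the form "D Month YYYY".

75 calendar days after 15 April 2014 is 29 June 2014.
29 June 2014 falls on a Sunday. Rolling to the next business day gives 30 June 2014, a Monday.
The 15-business-day extension runs from 30 June 2014 to 22 July 2014.
Since 22 July 2014 is a Tuesday and not a holiday, the date is unchanged.
Deadline: 22 July 2014.

22 July 2014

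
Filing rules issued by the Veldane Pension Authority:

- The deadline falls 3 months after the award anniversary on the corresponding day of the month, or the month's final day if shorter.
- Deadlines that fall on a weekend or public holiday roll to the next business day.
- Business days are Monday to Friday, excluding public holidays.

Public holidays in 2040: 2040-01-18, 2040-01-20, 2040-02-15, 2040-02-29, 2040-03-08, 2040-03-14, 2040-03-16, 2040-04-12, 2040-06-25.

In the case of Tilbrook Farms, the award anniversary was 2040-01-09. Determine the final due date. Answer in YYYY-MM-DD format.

2040-04-09

3 months from 2040-01-09 is 2040-04-09.
2040-04-09 is a Monday and not a listed holiday, so it stands.
So the filing is due 2040-04-09.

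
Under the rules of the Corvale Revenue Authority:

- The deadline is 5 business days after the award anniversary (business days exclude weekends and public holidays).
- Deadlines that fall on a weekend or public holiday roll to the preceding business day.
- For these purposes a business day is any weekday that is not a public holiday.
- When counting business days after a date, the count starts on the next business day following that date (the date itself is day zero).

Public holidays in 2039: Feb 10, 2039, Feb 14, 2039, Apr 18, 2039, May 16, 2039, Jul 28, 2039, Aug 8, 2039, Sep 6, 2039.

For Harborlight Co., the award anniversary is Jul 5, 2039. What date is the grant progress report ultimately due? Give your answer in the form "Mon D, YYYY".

Jul 12, 2039

5 business days after Jul 5, 2039, excluding weekends and holidays, is Jul 12, 2039.
Jul 12, 2039 is a Tuesday and not a listed holiday, so it stands.
The final due date is Jul 12, 2039.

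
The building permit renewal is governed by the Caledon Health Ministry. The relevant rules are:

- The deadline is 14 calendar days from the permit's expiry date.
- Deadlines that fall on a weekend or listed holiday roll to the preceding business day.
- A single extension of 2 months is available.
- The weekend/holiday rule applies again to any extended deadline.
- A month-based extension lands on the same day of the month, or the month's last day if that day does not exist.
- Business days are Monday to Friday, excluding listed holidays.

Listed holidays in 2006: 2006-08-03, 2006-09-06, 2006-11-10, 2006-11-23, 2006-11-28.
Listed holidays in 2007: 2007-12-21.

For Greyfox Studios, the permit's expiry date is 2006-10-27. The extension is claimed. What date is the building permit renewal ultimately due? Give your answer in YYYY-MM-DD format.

2007-01-09

Trigger date 2006-10-27 + 14 calendar days = 2006-11-10.
2006-11-10 is a listed holiday, so it moves to the preceding business day, 2006-11-09 (Thursday).
Applying the 2 months extension: 2 months after 2006-11-09 is 2007-01-09.
2007-01-09 is a Tuesday and not a listed holiday, so it stands.
The final due date is 2007-01-09.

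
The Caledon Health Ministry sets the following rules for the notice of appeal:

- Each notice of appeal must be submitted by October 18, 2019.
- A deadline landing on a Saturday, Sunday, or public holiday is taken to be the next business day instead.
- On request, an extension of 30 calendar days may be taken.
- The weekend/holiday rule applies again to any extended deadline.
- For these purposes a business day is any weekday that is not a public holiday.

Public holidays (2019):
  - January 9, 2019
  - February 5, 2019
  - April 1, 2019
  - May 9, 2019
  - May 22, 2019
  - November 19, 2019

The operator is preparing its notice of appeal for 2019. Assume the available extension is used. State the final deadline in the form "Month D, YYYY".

November 18, 2019

The stated deadline is October 18, 2019.
October 18, 2019 falls on a Friday, which is a business day, so no adjustment is needed.
With the 30-day extension, October 18, 2019 becomes November 17, 2019.
Because November 17, 2019 is a Sunday, the deadline becomes November 18, 2019 (Monday).
The final due date is November 18, 2019.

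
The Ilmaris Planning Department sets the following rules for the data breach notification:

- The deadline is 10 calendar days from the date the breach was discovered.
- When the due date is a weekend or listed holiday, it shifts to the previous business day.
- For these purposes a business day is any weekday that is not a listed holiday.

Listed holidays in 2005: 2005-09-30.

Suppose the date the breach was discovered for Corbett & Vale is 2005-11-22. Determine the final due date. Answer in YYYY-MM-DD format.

2005-12-02

Trigger date 2005-11-22 + 10 calendar days = 2005-12-02.
2005-12-02 is a Friday and not a listed holiday, so it stands.
Deadline: 2005-12-02.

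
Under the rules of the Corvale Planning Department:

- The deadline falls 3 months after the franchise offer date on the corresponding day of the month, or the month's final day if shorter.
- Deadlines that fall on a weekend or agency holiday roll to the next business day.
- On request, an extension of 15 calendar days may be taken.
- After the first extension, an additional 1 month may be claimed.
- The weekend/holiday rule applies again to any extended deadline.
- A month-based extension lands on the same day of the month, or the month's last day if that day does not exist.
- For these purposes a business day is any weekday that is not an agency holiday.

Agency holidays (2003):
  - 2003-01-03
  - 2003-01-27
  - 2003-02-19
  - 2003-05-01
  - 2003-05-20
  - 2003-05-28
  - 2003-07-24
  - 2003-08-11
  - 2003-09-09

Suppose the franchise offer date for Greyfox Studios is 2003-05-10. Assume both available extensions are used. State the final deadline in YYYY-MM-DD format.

2003-09-29

3 months from 2003-05-10 is 2003-08-10.
2003-08-10 is a Sunday; the next business day is 2003-08-12 (Tuesday).
With the 15-day extension, 2003-08-12 becomes 2003-08-27.
Since 2003-08-27 is a Wednesday and not a holiday, the date is unchanged.
Applying the 1 month extension: 1 month after 2003-08-27 is 2003-09-27.
Because 2003-09-27 is a Saturday, the deadline becomes 2003-09-29 (Monday).
Final deadline: 2003-09-29.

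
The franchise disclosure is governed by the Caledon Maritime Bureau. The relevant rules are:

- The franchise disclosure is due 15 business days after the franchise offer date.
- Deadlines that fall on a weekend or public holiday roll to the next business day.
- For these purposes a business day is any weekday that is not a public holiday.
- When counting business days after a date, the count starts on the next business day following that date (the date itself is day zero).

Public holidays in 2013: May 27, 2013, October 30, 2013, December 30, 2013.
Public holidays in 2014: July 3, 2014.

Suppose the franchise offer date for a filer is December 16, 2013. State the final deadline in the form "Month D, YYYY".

Starting the day after December 16, 2013 and counting 15 business days lands on January 7, 2014.
January 7, 2014 falls on a Tuesday, which is a business day, so no adjustment is needed.
Deadline: January 7, 2014.

January 7, 2014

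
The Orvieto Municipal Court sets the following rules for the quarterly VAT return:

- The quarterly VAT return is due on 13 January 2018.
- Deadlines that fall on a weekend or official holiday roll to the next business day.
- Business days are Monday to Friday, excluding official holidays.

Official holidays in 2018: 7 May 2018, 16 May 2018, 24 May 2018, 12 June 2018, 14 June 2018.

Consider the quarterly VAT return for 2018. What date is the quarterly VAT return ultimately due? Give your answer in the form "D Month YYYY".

The statutory due date is 13 January 2018.
13 January 2018 falls on a Saturday. Rolling to the next business day gives 15 January 2018, a Monday.
So the filing is due 15 January 2018.

15 January 2018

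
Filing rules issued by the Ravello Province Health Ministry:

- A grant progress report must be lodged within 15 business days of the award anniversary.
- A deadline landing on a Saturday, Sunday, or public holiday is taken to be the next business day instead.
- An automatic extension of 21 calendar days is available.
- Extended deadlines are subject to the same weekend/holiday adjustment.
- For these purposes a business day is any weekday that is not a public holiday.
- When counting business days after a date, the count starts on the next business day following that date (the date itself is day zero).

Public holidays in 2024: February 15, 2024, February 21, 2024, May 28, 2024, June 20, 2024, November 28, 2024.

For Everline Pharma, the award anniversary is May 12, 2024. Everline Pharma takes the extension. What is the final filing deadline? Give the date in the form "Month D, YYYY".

June 24, 2024

Counting 15 business days after May 12, 2024 (skipping weekends and listed holidays) reaches June 3, 2024.
June 3, 2024 is a Monday and not a listed holiday, so it stands.
Applying the 21-calendar-day extension: June 3, 2024 + 21 days = June 24, 2024.
June 24, 2024 falls on a Monday, which is a business day, so no adjustment is needed.
Final deadline: June 24, 2024.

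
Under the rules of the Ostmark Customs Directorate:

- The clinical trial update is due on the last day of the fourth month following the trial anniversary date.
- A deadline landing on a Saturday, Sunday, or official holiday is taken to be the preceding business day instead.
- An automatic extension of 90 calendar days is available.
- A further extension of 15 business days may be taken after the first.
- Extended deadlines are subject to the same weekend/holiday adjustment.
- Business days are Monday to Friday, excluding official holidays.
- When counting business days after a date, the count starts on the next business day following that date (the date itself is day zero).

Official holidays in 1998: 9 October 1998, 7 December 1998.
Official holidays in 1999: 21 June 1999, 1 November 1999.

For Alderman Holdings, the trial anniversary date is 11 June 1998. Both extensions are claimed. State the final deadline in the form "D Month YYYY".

The fourth month after 11 June 1998 is October 1998, whose last day is 31 October 1998.
31 October 1998 is a Saturday; the preceding business day is 30 October 1998 (Friday).
With the 90-day extension, 30 October 1998 becomes 28 January 1999.
28 January 1999 is a Thursday and not a listed holiday, so it stands.
Counting 15 further business days from 28 January 1999 reaches 18 February 1999.
18 February 1999 (Thursday) is already a business day.
Deadline: 18 February 1999.

18 February 1999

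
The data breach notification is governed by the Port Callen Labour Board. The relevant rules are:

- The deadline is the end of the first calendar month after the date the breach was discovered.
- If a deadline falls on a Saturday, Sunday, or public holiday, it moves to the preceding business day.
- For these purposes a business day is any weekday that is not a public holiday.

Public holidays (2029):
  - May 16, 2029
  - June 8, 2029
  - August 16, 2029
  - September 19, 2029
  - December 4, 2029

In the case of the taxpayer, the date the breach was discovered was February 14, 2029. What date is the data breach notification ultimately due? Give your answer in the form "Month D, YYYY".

March 30, 2029

The first month after February 14, 2029 is March 2029, whose last day is March 31, 2029.
March 31, 2029 is a Saturday; the preceding business day is March 30, 2029 (Friday).
Final deadline: March 30, 2029.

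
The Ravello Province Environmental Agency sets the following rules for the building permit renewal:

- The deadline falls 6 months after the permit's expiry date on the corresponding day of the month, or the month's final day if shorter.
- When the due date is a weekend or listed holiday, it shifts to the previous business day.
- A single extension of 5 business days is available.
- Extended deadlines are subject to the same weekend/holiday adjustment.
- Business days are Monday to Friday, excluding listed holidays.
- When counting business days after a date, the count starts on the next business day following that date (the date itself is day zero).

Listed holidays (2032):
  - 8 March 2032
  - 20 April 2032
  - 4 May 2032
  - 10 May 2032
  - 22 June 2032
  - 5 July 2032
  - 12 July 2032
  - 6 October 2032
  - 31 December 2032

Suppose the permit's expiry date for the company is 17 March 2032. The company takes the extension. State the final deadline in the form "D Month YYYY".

6 months from 17 March 2032 is 17 September 2032.
Since 17 September 2032 is a Friday and not a holiday, the date is unchanged.
Counting 5 further business days from 17 September 2032 reaches 24 September 2032.
24 September 2032 falls on a Friday, which is a business day, so no adjustment is needed.
So the filing is due 24 September 2032.

24 September 2032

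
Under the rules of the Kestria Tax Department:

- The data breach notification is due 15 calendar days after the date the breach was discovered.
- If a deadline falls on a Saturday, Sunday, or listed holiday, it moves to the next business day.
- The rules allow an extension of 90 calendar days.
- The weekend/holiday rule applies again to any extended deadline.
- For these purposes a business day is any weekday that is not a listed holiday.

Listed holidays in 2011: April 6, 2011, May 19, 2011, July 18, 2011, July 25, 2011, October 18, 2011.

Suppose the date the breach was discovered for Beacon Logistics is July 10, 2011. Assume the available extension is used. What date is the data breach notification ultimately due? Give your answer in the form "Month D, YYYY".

October 24, 2011

Adding 15 calendar days to July 10, 2011 gives July 25, 2011.
July 25, 2011 falls on a listed holiday. Rolling to the next business day gives July 26, 2011, a Tuesday.
Add the 90 calendar-day extension to July 26, 2011: October 24, 2011.
October 24, 2011 (Monday) is already a business day.
Deadline: October 24, 2011.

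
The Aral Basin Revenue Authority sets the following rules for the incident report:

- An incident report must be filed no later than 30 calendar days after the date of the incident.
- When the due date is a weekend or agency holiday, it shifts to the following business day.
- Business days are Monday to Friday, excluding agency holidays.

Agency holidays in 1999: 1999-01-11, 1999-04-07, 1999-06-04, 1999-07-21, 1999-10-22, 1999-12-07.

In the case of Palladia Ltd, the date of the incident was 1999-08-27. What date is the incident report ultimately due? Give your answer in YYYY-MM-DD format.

1999-09-27

Adding 30 calendar days to 1999-08-27 gives 1999-09-26.
Because 1999-09-26 is a Sunday, the deadline becomes 1999-09-27 (Monday).
Final deadline: 1999-09-27.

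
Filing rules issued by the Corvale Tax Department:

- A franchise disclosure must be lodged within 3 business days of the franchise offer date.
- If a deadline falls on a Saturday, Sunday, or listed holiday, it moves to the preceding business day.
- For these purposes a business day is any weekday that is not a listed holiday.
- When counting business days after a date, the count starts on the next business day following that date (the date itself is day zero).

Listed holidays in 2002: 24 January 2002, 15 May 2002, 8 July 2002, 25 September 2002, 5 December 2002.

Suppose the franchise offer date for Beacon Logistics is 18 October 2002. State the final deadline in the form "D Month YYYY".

23 October 2002

Starting the day after 18 October 2002 and counting 3 business days lands on 23 October 2002.
23 October 2002 falls on a Wednesday, which is a business day, so no adjustment is needed.
Deadline: 23 October 2002.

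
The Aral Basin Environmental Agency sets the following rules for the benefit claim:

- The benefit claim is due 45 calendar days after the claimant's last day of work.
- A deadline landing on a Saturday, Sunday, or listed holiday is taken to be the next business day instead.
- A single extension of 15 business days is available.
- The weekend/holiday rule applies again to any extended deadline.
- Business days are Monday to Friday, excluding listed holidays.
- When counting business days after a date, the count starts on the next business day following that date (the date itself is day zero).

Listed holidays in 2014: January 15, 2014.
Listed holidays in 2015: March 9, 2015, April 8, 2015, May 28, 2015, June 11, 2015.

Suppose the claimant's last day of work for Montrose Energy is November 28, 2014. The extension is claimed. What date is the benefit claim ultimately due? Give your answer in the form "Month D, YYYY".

February 2, 2015

Adding 45 calendar days to November 28, 2014 gives January 12, 2015.
Since January 12, 2015 is a Monday and not a holiday, the date is unchanged.
The 15-business-day extension runs from January 12, 2015 to February 2, 2015.
Since February 2, 2015 is a Monday and not a holiday, the date is unchanged.
So the filing is due February 2, 2015.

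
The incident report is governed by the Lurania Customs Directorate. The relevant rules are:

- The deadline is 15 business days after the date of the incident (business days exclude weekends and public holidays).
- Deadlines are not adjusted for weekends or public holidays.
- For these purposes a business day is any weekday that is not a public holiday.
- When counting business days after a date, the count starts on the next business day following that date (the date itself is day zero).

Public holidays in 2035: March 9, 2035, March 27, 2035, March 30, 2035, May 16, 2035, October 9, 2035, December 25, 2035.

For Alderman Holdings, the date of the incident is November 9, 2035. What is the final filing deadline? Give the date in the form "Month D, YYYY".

November 30, 2035

Counting 15 business days after November 9, 2035 (skipping weekends and listed holidays) reaches November 30, 2035.
November 30, 2035 is a Friday; no weekend or holiday adjustment applies.
So the filing is due November 30, 2035.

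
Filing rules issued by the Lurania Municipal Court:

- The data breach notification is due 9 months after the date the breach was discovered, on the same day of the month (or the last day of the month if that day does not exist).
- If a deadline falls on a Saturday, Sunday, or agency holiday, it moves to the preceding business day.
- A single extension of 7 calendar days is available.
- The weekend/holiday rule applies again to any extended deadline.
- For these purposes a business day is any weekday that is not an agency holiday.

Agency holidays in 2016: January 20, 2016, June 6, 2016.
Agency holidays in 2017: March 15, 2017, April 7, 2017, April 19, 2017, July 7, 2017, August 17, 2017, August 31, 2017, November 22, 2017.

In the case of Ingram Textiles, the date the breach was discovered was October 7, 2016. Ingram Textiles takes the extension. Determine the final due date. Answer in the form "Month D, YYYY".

9 months from October 7, 2016 is July 7, 2017.
July 7, 2017 falls on a listed holiday. Rolling to the preceding business day gives July 6, 2017, a Thursday.
With the 7-day extension, July 6, 2017 becomes July 13, 2017.
July 13, 2017 is a Thursday and not a listed holiday, so it stands.
So the filing is due July 13, 2017.

July 13, 2017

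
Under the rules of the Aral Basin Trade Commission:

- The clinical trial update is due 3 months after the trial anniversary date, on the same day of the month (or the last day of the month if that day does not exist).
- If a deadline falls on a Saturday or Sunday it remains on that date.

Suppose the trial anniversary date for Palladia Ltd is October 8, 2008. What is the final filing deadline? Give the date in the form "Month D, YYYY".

January 8, 2009

Moving 3 months forward from October 8, 2008 on the corresponding day gives January 8, 2009.
January 8, 2009 falls on a Thursday. The rules make no weekend/holiday allowance, so it remains January 8, 2009.
So the filing is due January 8, 2009.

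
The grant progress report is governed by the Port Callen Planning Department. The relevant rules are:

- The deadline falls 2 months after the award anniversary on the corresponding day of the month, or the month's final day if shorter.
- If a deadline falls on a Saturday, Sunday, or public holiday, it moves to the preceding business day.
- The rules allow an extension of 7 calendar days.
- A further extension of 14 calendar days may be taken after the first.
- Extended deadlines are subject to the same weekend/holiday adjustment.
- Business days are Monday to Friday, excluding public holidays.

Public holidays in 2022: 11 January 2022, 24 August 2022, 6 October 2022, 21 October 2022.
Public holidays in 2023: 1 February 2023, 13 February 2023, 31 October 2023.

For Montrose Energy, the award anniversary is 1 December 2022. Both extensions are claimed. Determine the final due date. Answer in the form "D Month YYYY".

21 February 2023

Moving 2 months forward from 1 December 2022 on the corresponding day gives 1 February 2023.
1 February 2023 is a listed holiday; the preceding business day is 31 January 2023 (Tuesday).
With the 7-day extension, 31 January 2023 becomes 7 February 2023.
Since 7 February 2023 is a Tuesday and not a holiday, the date is unchanged.
Applying the 14-calendar-day extension: 7 February 2023 + 14 days = 21 February 2023.
21 February 2023 falls on a Tuesday, which is a business day, so no adjustment is needed.
The final due date is 21 February 2023.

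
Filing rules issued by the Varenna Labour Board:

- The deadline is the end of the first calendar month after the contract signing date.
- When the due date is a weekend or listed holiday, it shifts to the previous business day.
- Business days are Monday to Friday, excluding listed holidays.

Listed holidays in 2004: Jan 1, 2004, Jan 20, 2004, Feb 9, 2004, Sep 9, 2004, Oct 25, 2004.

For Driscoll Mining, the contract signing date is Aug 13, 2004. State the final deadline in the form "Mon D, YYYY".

Sep 30, 2004

1 month after Aug 13, 2004 is September 2004; that month ends on Sep 30, 2004.
Sep 30, 2004 is a Thursday and not a listed holiday, so it stands.
Final deadline: Sep 30, 2004.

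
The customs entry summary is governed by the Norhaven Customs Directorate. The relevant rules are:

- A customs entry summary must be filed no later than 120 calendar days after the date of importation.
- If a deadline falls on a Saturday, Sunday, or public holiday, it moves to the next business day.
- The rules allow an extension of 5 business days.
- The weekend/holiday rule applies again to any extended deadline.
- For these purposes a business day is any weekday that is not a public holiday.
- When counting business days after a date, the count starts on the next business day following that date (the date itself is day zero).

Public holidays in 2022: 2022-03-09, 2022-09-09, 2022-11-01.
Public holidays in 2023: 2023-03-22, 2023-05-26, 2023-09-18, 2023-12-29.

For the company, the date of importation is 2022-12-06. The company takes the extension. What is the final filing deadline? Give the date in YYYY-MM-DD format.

From 2022-12-06, 120 calendar days later is 2023-04-05.
Since 2023-04-05 is a Wednesday and not a holiday, the date is unchanged.
Counting 5 further business days from 2023-04-05 reaches 2023-04-12.
2023-04-12 is a Wednesday and not a listed holiday, so it stands.
So the filing is due 2023-04-12.

2023-04-12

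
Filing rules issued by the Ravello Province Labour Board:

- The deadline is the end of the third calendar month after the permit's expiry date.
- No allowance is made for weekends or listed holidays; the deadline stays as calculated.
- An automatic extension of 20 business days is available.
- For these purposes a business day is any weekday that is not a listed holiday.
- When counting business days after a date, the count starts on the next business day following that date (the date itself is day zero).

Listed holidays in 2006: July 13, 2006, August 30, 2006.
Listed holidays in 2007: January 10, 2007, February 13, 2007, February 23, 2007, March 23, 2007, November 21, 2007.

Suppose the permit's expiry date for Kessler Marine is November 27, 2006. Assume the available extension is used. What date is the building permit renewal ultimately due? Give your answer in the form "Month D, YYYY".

3 months after November 27, 2006 is February 2007; that month ends on February 28, 2007.
No adjustment is made for weekends or holidays, so February 28, 2007 stands.
The 20-business-day extension runs from February 28, 2007 to March 29, 2007.
March 29, 2007 falls on a Thursday. The rules make no weekend/holiday allowance, so it remains March 29, 2007.
So the filing is due March 29, 2007.

March 29, 2007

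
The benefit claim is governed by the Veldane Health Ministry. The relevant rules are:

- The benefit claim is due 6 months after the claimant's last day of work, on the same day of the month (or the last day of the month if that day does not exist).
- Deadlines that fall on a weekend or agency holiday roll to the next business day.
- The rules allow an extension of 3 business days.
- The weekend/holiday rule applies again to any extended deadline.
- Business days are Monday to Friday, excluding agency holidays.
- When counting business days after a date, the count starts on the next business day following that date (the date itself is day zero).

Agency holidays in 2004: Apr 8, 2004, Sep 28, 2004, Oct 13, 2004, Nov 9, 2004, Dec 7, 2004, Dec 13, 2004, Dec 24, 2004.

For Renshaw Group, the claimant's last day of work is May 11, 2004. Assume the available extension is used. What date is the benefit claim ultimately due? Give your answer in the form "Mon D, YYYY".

Moving 6 months forward from May 11, 2004 on the corresponding day gives Nov 11, 2004.
Since Nov 11, 2004 is a Thursday and not a holiday, the date is unchanged.
The 3-business-day extension runs from Nov 11, 2004 to Nov 16, 2004.
Nov 16, 2004 is a Tuesday and not a listed holiday, so it stands.
Final deadline: Nov 16, 2004.

Nov 16, 2004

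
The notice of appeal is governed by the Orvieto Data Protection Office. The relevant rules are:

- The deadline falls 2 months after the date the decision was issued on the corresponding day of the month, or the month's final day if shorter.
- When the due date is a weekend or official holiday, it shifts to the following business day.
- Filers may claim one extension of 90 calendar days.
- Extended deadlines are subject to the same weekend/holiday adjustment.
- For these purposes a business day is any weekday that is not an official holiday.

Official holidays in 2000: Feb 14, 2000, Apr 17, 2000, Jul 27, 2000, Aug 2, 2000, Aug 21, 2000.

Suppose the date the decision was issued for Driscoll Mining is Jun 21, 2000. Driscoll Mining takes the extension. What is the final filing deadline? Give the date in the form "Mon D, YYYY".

Moving 2 months forward from Jun 21, 2000 on the corresponding day gives Aug 21, 2000.
Aug 21, 2000 is a listed holiday, so it moves to the next business day, Aug 22, 2000 (Tuesday).
With the 90-day extension, Aug 22, 2000 becomes Nov 20, 2000.
Nov 20, 2000 falls on a Monday, which is a business day, so no adjustment is needed.
So the filing is due Nov 20, 2000.

Nov 20, 2000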